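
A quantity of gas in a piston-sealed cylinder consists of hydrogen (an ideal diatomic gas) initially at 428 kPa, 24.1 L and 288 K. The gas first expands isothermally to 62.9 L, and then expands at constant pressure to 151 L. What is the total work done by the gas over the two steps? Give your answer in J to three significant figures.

W_total ≈ 24300 J

Step 1 (isothermal): W = P₁V₁ ln(V₂/V₁) = (10315) ln(62.9/24.1) = 9895 J.
After step 1: P = 164 kPa, V = 62.9 L, T = 288 K.
Step 2 (isobaric): W = PΔV = (164 kPa)(151 − 62.9 L) = 14447 J.
W_total = 9895 + 14447 = 24343 J.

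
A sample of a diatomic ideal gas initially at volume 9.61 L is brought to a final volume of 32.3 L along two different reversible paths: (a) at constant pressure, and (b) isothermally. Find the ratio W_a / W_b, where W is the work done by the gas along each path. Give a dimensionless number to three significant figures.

W_a / W_b ≈ 1.95

Path (a) isobaric: W = P₁(V₂ − V₁) → W_a/(P₁V₁) = 2.361.
Path (b) isothermal: W = P₁V₁ ln(V₂/V₁) → W_b/(P₁V₁) = 1.212.
W_a / W_b = 2.361 / 1.212 = 1.948.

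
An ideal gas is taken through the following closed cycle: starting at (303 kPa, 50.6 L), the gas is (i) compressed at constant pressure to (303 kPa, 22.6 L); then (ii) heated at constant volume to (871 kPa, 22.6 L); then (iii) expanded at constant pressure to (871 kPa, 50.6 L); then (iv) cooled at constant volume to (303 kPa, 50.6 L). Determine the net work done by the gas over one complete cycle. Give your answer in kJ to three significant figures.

Constant-volume legs do no work.
W(i) = (303)(22.6 − 50.6) = -8484 J; W(iii) = (871)(50.6 − 22.6) = 24388 J.
W_net = -8484 + 24388 = 15904 J (the clockwise enclosed area).

W_net ≈ 15.9 kJ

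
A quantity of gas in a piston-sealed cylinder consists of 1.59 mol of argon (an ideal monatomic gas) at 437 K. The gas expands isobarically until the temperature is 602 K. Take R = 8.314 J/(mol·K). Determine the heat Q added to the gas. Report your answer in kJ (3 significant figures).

Isobaric: W = nRΔT = (1.59)(8.314)(165) = 2181 J.
ΔU = nCᵥΔT with Cᵥ = 3R/2: ΔU = (1.59)(12.47)(165) = 3272 J.
Q = ΔU + W = 3272 + 2181 = 5453 J.

Q ≈ 5.45 kJ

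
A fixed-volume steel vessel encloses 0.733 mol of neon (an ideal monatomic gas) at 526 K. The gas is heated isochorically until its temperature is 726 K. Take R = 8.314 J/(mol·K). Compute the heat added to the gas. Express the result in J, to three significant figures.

Q ≈ 1830 J

Constant volume ⇒ W = 0, so Q = ΔU = nCᵥΔT with Cᵥ = 3R/2 = 12.47 J/(mol·K).
ΔU = (0.733)(12.47)(726 − 526) = 1828 J.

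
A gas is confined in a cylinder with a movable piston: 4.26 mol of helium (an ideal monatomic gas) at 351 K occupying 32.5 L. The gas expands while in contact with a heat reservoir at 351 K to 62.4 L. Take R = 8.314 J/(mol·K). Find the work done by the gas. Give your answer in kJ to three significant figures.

Isothermal: W = nRT ln(V₂/V₁).
W = (4.26)(8.314)(351) × ln(62.4/32.5)
  = 12432 × 0.6523
W_by_gas = 8109 J.

W ≈ 8.11 kJ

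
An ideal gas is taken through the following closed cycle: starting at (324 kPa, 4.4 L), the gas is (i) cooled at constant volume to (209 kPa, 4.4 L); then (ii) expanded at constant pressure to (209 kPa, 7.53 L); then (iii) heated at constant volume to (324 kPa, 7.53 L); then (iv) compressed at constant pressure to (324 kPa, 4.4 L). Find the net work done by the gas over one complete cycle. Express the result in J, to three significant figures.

Constant-volume legs do no work.
W(ii) = (209)(7.53 − 4.4) = 654.2 J; W(iv) = (324)(4.4 − 7.53) = -1014 J.
W_net = 654.2 − 1014 = -360 J (the counter-clockwise enclosed area).

W_net ≈ -360 J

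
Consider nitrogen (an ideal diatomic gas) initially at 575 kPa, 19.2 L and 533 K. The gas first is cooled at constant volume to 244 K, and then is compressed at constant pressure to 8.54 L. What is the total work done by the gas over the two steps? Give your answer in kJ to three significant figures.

W_total ≈ -2.81 kJ

Step 1 (isochoric): W = 0 (constant volume).
After step 1: P = 263.2 kPa (V unchanged).
Step 2 (isobaric): W = PΔV = (263.2 kPa)(8.54 − 19.2 L) = -2806 J.
W_total = 0 − 2806 = -2806 J.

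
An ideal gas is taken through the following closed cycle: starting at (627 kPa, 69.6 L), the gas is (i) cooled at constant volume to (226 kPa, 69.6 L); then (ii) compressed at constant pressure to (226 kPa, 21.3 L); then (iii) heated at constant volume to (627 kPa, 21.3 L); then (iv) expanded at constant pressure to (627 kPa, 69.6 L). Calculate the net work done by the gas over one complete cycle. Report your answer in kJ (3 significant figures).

Constant-volume legs do no work.
W(ii) = (226)(21.3 − 69.6) = -10916 J; W(iv) = (627)(69.6 − 21.3) = 30284 J.
W_net = -10916 + 30284 = 19368 J (the clockwise enclosed area).

W_net ≈ 19.4 kJ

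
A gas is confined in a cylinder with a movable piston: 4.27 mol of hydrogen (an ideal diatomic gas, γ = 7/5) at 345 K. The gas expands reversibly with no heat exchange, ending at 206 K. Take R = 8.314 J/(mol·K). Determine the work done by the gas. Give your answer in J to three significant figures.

Adiabatic ⇒ Q = 0, so W_by = −ΔU = nCᵥ(T₁ − T₂).
Cᵥ = 5R/2 = 20.79 J/(mol·K).
W = (4.27)(20.79)(345 − 206) = 12337 J.

W ≈ 12300 J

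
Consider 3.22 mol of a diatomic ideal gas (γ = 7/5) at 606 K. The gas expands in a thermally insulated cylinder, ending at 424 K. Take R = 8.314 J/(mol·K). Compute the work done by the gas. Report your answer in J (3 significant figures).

Adiabatic ⇒ Q = 0, so W_by = −ΔU = nCᵥ(T₁ − T₂).
Cᵥ = 5R/2 = 20.79 J/(mol·K).
W = (3.22)(20.79)(606 − 424) = 12181 J.

W ≈ 12200 J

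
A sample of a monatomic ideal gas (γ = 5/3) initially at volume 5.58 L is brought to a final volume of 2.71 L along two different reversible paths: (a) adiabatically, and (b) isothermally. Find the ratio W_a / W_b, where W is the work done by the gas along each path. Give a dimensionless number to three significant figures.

Path (a) adiabatic: W = P₁V₁(1 − (V₁/V₂)^(γ−1))/(γ−1) → W_a/(P₁V₁) = -0.9277.
Path (b) isothermal: W = P₁V₁ ln(V₂/V₁) → W_b/(P₁V₁) = -0.7222.
W_a / W_b = -0.9277 / -0.7222 = 1.285.

W_a / W_b ≈ 1.28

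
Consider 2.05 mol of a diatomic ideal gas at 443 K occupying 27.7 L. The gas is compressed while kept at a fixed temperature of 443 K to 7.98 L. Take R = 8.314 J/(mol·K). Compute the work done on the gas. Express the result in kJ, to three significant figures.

Isothermal: W = nRT ln(V₂/V₁).
W = (2.05)(8.314)(443) × ln(7.98/27.7)
  = 7550 × -1.244
W_by_gas = -9396 J; work on gas = −W_by = 9396 J.

W ≈ 9.40 kJ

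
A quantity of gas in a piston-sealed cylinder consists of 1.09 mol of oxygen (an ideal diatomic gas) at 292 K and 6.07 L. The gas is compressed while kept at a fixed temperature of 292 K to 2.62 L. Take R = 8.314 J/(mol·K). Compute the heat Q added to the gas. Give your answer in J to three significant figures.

Q ≈ -2220 J

Isothermal ⇒ ΔU = 0, so Q = W = nRT ln(V₂/V₁).
Q = (1.09)(8.314)(292) ln(2.62/6.07) = 2646 × -0.8402 = -2223 J.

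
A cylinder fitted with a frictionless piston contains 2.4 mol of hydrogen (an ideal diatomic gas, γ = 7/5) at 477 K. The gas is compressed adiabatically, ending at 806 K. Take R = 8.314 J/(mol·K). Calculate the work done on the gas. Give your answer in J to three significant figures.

W ≈ 16400 J

Adiabatic ⇒ Q = 0, so W_by = −ΔU = nCᵥ(T₁ − T₂).
Cᵥ = 5R/2 = 20.79 J/(mol·K).
W = (2.4)(20.79)(477 − 806) = -16412 J.
Work on gas = −W_by = 16412 J.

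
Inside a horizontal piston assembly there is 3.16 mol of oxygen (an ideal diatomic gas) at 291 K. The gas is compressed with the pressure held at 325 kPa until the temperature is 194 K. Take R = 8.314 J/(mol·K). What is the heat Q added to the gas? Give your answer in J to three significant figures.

Q ≈ -8920 J

Isobaric: W = nRΔT = (3.16)(8.314)(-97) = -2548 J.
ΔU = nCᵥΔT with Cᵥ = 5R/2: ΔU = (3.16)(20.79)(-97) = -6371 J.
Q = ΔU + W = -6371 − 2548 = -8919 J.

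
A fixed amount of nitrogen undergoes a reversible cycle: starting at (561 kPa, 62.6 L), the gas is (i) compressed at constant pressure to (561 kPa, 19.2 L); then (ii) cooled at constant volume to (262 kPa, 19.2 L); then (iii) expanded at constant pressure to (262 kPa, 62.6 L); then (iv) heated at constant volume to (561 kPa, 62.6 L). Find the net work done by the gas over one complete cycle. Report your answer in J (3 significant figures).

Constant-volume legs do no work.
W(i) = (561)(19.2 − 62.6) = -24347 J; W(iii) = (262)(62.6 − 19.2) = 11371 J.
W_net = -24347 + 11371 = -12977 J (the counter-clockwise enclosed area).

W_net ≈ -13000 J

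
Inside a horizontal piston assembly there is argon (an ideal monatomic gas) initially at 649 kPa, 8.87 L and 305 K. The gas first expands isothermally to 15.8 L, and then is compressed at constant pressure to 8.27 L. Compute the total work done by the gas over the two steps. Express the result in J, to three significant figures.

W_total ≈ 580 J

Step 1 (isothermal): W = P₁V₁ ln(V₂/V₁) = (5757) ln(15.8/8.87) = 3324 J.
After step 1: P = 364.3 kPa, V = 15.8 L, T = 305 K.
Step 2 (isobaric): W = PΔV = (364.3 kPa)(8.27 − 15.8 L) = -2744 J.
W_total = 3324 − 2744 = 580 J.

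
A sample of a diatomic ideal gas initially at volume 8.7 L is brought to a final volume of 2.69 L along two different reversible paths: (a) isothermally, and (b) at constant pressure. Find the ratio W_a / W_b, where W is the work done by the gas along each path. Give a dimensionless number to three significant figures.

Path (a) isothermal: W = P₁V₁ ln(V₂/V₁) → W_a/(P₁V₁) = -1.174.
Path (b) isobaric: W = P₁(V₂ − V₁) → W_b/(P₁V₁) = -0.6908.
W_a / W_b = -1.174 / -0.6908 = 1.699.

W_a / W_b ≈ 1.70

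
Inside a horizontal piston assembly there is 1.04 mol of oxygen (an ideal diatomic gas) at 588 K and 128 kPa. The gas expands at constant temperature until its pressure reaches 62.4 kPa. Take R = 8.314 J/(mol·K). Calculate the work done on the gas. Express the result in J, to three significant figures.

Isothermal process: W = nRT ln(V₂/V₁) = nRT ln(P₁/P₂).
W = (1.04)(8.314)(588) × ln(128/62.4)
  = 5084 × ln(2.051) = 5084 × 0.7185
W_by_gas = 3653 J; work on gas = −W_by = -3653 J.

W ≈ -3650 J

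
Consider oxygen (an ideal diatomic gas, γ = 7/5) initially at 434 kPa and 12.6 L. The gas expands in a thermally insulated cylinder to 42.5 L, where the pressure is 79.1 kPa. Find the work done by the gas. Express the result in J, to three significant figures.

W ≈ 5270 J

Adiabatic: W = (P₁V₁ − P₂V₂)/(γ − 1) with γ = 7/5.
P₁V₁ = 5468 J, P₂V₂ = 3362 J.
W = (5468 − 3362) / 0.4 = 5267 J.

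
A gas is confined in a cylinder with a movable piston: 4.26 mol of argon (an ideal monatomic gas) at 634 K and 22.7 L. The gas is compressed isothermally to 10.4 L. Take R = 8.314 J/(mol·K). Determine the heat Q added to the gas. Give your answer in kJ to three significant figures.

Q ≈ -17.5 kJ

Isothermal ⇒ ΔU = 0, so Q = W = nRT ln(V₂/V₁).
Q = (4.26)(8.314)(634) ln(10.4/22.7) = 22455 × -0.7806 = -17527 J.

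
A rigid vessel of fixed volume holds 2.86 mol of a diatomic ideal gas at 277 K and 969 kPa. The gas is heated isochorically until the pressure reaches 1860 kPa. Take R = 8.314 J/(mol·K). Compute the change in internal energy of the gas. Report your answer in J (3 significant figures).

ΔU ≈ 15100 J

Constant volume ⇒ W = 0, so Q = ΔU = nCᵥΔT with Cᵥ = 5R/2 = 20.79 J/(mol·K).
At constant V, T₂/T₁ = P₂/P₁ ⇒ ΔT = T₁(P₂/P₁ − 1) = 277·(1860/969 − 1) = 254.7 K.
ΔU = (2.86)(20.79)(254.7) = 15141 J.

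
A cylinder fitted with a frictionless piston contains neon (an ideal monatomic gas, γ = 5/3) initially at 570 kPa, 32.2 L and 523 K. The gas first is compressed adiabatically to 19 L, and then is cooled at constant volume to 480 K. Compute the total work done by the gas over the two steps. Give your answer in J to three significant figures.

Step 1 (adiabatic): W = (P₁V₁ − P₂V₂)/(γ−1) = (18354 − 26089)/0.667 = -11603 J.
Step 2 (isochoric): W = 0 (constant volume).
W_total = -11603 + 0 = -11603 J.

W_total ≈ -11600 J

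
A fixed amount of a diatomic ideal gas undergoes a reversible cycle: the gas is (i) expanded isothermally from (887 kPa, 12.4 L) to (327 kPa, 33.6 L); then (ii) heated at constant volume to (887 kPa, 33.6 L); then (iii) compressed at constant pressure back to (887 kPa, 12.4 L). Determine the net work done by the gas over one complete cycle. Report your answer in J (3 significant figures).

Leg (i): W = PᵢVᵢ ln(V_f/Vᵢ) = (10999) ln(33.6/12.4) = 10964 J.
Leg (ii): W = 0.
Leg (iii): W = PΔV = (887)(12.4 − 33.6) = -18804 J.
W_net = 10964 − 18804 = -7840 J.

W_net ≈ -7840 J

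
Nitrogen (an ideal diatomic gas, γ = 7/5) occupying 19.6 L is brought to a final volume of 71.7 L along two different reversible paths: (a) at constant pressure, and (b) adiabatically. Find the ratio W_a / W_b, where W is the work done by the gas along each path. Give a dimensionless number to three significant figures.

Path (a) isobaric: W = P₁(V₂ − V₁) → W_a/(P₁V₁) = 2.658.
Path (b) adiabatic: W = P₁V₁(1 − (V₁/V₂)^(γ−1))/(γ−1) → W_b/(P₁V₁) = 1.012.
W_a / W_b = 2.658 / 1.012 = 2.627.

W_a / W_b ≈ 2.63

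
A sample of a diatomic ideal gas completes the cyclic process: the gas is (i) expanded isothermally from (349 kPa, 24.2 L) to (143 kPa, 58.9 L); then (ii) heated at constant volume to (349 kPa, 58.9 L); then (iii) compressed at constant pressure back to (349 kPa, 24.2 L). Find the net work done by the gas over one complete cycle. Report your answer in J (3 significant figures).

Leg (i): W = PᵢVᵢ ln(V_f/Vᵢ) = (8446) ln(58.9/24.2) = 7512 J.
Leg (ii): W = 0.
Leg (iii): W = PΔV = (349)(24.2 − 58.9) = -12110 J.
W_net = 7512 − 12110 = -4598 J.

W_net ≈ -4600 J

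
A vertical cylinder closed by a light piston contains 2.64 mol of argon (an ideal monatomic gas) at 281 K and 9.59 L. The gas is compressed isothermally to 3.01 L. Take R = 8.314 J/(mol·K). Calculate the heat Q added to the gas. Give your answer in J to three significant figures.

Isothermal ⇒ ΔU = 0, so Q = W = nRT ln(V₂/V₁).
Q = (2.64)(8.314)(281) ln(3.01/9.59) = 6168 × -1.159 = -7147 J.

Q ≈ -7150 J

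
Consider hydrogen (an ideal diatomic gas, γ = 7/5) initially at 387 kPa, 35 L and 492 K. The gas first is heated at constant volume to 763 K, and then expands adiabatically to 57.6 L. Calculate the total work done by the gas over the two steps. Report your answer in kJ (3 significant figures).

W_total ≈ 9.49 kJ

Step 1 (isochoric): W = 0 (constant volume).
After step 1: P = 600.2 kPa (V unchanged).
Step 2 (adiabatic): W = (P₁V₁ − P₂V₂)/(γ−1) = (21006 − 17211)/0.4 = 9488 J.
W_total = 0 + 9488 = 9488 J.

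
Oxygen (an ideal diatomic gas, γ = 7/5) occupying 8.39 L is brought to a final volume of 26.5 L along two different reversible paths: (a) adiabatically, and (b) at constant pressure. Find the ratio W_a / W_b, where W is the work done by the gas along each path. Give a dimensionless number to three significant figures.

W_a / W_b ≈ 0.427

Path (a) adiabatic: W = P₁V₁(1 − (V₁/V₂)^(γ−1))/(γ−1) → W_a/(P₁V₁) = 0.9219.
Path (b) isobaric: W = P₁(V₂ − V₁) → W_b/(P₁V₁) = 2.159.
W_a / W_b = 0.9219 / 2.159 = 0.4271.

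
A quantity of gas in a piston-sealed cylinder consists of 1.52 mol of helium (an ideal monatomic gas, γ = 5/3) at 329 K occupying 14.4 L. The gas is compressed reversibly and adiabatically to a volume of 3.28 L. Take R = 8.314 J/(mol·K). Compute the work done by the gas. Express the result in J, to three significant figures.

Adiabatic: TV^(γ−1) = const with γ = 5/3.
T₂ = T₁ (V₁/V₂)^(γ−1) = 329 × (14.4/3.28)^0.667 = 329 × 2.681 = 882.1 K.
W_by = nCᵥ(T₁ − T₂) = (1.52)(12.47)(329 − 882.1) = -10485 J.

W ≈ -10500 J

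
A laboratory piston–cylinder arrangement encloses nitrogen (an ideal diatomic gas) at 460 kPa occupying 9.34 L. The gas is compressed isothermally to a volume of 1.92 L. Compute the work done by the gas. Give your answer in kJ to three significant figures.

Isothermal: W = nRT ln(V₂/V₁) = P₁V₁ ln(V₂/V₁).
P₁V₁ = (460 kPa)(9.34 L) = 4296 J.
W = 4296 × ln(1.92/9.34) = 4296 × -1.582
W_by_gas = -6797 J.

W ≈ -6.80 kJ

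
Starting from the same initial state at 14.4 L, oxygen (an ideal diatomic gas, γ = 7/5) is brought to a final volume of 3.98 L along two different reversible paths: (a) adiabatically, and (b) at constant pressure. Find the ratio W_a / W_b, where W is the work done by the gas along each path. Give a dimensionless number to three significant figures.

W_a / W_b ≈ 2.32

Path (a) adiabatic: W = P₁V₁(1 − (V₁/V₂)^(γ−1))/(γ−1) → W_a/(P₁V₁) = -1.681.
Path (b) isobaric: W = P₁(V₂ − V₁) → W_b/(P₁V₁) = -0.7236.
W_a / W_b = -1.681 / -0.7236 = 2.324.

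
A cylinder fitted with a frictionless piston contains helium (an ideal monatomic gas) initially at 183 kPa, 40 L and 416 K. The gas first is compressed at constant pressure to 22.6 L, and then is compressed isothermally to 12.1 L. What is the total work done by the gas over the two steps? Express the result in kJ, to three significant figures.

Step 1 (isobaric): W = PΔV = (183 kPa)(22.6 − 40 L) = -3184 J.
After step 1: P = 183 kPa, V = 22.6 L, T = 235 K.
Step 2 (isothermal): W = P₁V₁ ln(V₂/V₁) = (4136) ln(12.1/22.6) = -2584 J.
W_total = -3184 − 2584 = -5768 J.

W_total ≈ -5.77 kJ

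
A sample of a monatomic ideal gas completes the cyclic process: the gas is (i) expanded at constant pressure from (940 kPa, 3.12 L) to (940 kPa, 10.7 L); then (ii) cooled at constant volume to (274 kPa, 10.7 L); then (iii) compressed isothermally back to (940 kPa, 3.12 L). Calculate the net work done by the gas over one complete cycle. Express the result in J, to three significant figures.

Leg (i): W = PΔV = (940)(10.7 − 3.12) = 7125 J.
Leg (ii): W = 0.
Leg (iii): W = PᵢVᵢ ln(V_f/Vᵢ) = (2932) ln(3.12/10.7) = -3613 J.
W_net = 7125 − 3613 = 3512 J.

W_net ≈ 3510 J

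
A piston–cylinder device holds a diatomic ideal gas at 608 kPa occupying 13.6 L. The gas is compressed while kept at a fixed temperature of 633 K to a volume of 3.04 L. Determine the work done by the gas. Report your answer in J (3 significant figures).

Isothermal: W = nRT ln(V₂/V₁) = P₁V₁ ln(V₂/V₁).
P₁V₁ = (608 kPa)(13.6 L) = 8269 J.
W = 8269 × ln(3.04/13.6) = 8269 × -1.498
W_by_gas = -12388 J.

W ≈ -12400 J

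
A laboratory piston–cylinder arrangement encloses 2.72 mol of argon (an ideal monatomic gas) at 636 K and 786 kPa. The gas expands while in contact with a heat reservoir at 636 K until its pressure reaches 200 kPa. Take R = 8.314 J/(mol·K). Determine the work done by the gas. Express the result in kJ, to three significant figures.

W ≈ 19.7 kJ

Isothermal process: W = nRT ln(V₂/V₁) = nRT ln(P₁/P₂).
W = (2.72)(8.314)(636) × ln(786/200)
  = 14383 × ln(3.93) = 14383 × 1.369
W_by_gas = 19685 J.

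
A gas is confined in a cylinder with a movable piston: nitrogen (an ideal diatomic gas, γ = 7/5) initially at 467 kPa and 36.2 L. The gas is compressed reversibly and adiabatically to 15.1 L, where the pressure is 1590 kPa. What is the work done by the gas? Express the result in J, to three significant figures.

W ≈ -17800 J

Adiabatic: W = (P₁V₁ − P₂V₂)/(γ − 1) with γ = 7/5.
P₁V₁ = 16905 J, P₂V₂ = 24009 J.
W = (16905 − 24009) / 0.4 = -17759 J.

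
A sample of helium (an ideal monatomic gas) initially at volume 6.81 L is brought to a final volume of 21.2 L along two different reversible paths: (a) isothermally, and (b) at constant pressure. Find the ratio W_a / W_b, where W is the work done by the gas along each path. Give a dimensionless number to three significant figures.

W_a / W_b ≈ 0.537

Path (a) isothermal: W = P₁V₁ ln(V₂/V₁) → W_a/(P₁V₁) = 1.136.
Path (b) isobaric: W = P₁(V₂ − V₁) → W_b/(P₁V₁) = 2.113.
W_a / W_b = 1.136 / 2.113 = 0.5374.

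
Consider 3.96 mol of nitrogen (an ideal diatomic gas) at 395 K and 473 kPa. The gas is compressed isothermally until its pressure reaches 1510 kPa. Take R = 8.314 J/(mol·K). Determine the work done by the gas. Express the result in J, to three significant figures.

W ≈ -15100 J

Isothermal process: W = nRT ln(V₂/V₁) = nRT ln(P₁/P₂).
W = (3.96)(8.314)(395) × ln(473/1510)
  = 13005 × ln(0.3132) = 13005 × -1.161
W_by_gas = -15096 J.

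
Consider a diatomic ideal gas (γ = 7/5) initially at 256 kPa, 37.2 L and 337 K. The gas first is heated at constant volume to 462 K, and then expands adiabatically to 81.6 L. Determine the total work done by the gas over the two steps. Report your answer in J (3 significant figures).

Step 1 (isochoric): W = 0 (constant volume).
After step 1: P = 351 kPa (V unchanged).
Step 2 (adiabatic): W = (P₁V₁ − P₂V₂)/(γ−1) = (13056 − 9535)/0.4 = 8801 J.
W_total = 0 + 8801 = 8801 J.

W_total ≈ 8800 J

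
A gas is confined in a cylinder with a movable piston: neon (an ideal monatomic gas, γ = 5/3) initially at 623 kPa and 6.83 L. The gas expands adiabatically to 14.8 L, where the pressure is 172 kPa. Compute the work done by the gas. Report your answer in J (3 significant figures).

W ≈ 2560 J

Adiabatic: W = (P₁V₁ − P₂V₂)/(γ − 1) with γ = 5/3.
P₁V₁ = 4255 J, P₂V₂ = 2546 J.
W = (4255 − 2546) / 0.6667 = 2564 J.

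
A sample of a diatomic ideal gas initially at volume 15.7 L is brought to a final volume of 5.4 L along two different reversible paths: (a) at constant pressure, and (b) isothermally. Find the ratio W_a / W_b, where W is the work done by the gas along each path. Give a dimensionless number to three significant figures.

Path (a) isobaric: W = P₁(V₂ − V₁) → W_a/(P₁V₁) = -0.6561.
Path (b) isothermal: W = P₁V₁ ln(V₂/V₁) → W_b/(P₁V₁) = -1.067.
W_a / W_b = -0.6561 / -1.067 = 0.6147.

W_a / W_b ≈ 0.615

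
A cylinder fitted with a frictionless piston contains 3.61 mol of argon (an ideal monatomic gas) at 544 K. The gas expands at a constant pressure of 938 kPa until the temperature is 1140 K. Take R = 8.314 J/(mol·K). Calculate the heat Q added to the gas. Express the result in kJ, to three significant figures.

Q ≈ 44.7 kJ

Isobaric: W = nRΔT = (3.61)(8.314)(596) = 17888 J.
ΔU = nCᵥΔT with Cᵥ = 3R/2: ΔU = (3.61)(12.47)(596) = 26832 J.
Q = ΔU + W = 26832 + 17888 = 44720 J.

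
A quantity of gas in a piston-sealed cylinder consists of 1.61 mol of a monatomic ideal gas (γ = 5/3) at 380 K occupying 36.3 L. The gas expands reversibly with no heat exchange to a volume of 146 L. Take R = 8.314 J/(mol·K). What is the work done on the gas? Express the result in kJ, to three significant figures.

Adiabatic: TV^(γ−1) = const with γ = 5/3.
T₂ = T₁ (V₁/V₂)^(γ−1) = 380 × (36.3/146)^0.667 = 380 × 0.3954 = 150.3 K.
W_by = nCᵥ(T₁ − T₂) = (1.61)(12.47)(380 − 150.3) = 4613 J.
Work on gas = −W_by = -4613 J.

W ≈ -4.61 kJ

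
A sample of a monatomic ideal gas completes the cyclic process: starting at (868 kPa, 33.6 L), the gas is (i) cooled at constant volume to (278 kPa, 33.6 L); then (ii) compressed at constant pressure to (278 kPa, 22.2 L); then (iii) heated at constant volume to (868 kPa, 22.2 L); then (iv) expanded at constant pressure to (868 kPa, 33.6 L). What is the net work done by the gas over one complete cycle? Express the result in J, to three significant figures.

W_net ≈ 6730 J

Constant-volume legs do no work.
W(ii) = (278)(22.2 − 33.6) = -3169 J; W(iv) = (868)(33.6 − 22.2) = 9895 J.
W_net = -3169 + 9895 = 6726 J (the clockwise enclosed area).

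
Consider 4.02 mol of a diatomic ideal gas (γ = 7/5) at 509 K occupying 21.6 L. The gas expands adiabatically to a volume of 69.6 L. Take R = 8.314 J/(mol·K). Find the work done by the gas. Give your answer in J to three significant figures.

Adiabatic: TV^(γ−1) = const with γ = 7/5.
T₂ = T₁ (V₁/V₂)^(γ−1) = 509 × (21.6/69.6)^0.4 = 509 × 0.6262 = 318.8 K.
W_by = nCᵥ(T₁ − T₂) = (4.02)(20.79)(509 − 318.8) = 15896 J.

W ≈ 15900 J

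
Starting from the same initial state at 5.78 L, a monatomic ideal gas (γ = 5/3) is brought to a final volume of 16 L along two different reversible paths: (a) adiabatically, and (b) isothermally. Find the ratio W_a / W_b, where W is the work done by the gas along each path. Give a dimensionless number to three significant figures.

W_a / W_b ≈ 0.726

Path (a) adiabatic: W = P₁V₁(1 − (V₁/V₂)^(γ−1))/(γ−1) → W_a/(P₁V₁) = 0.7392.
Path (b) isothermal: W = P₁V₁ ln(V₂/V₁) → W_b/(P₁V₁) = 1.018.
W_a / W_b = 0.7392 / 1.018 = 0.726.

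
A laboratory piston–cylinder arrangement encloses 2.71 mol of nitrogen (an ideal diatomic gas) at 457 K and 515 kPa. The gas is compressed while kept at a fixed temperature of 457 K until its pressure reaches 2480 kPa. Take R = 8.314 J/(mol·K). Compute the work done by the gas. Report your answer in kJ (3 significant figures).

Isothermal process: W = nRT ln(V₂/V₁) = nRT ln(P₁/P₂).
W = (2.71)(8.314)(457) × ln(515/2480)
  = 10297 × ln(0.2077) = 10297 × -1.572
W_by_gas = -16185 J.

W ≈ -16.2 kJ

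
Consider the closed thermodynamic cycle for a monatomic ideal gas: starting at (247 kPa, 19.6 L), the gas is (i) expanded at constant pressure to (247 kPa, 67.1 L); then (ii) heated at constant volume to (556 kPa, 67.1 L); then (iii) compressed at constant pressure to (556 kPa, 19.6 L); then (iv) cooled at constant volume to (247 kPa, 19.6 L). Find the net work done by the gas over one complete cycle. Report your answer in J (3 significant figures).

W_net ≈ -14700 J

Constant-volume legs do no work.
W(i) = (247)(67.1 − 19.6) = 11732 J; W(iii) = (556)(19.6 − 67.1) = -26410 J.
W_net = 11732 − 26410 = -14677 J (the counter-clockwise enclosed area).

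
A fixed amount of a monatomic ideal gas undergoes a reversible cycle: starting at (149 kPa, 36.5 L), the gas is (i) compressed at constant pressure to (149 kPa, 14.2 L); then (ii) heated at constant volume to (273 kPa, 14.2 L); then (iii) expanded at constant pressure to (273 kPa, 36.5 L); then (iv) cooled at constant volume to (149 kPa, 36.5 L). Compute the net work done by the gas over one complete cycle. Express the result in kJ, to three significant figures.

W_net ≈ 2.77 kJ

Constant-volume legs do no work.
W(i) = (149)(14.2 − 36.5) = -3323 J; W(iii) = (273)(36.5 − 14.2) = 6088 J.
W_net = -3323 + 6088 = 2765 J (the clockwise enclosed area).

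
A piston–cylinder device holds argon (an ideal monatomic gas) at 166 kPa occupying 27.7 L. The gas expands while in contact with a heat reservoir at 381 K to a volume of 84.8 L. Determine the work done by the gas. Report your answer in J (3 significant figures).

Isothermal: W = nRT ln(V₂/V₁) = P₁V₁ ln(V₂/V₁).
P₁V₁ = (166 kPa)(27.7 L) = 4598 J.
W = 4598 × ln(84.8/27.7) = 4598 × 1.119
W_by_gas = 5145 J.

W ≈ 5140 J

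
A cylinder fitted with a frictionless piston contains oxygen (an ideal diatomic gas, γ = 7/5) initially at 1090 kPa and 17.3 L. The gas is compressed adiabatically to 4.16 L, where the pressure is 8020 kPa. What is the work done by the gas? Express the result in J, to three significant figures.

W ≈ -36300 J

Adiabatic: W = (P₁V₁ − P₂V₂)/(γ − 1) with γ = 7/5.
P₁V₁ = 18857 J, P₂V₂ = 33363 J.
W = (18857 − 33363) / 0.4 = -36266 J.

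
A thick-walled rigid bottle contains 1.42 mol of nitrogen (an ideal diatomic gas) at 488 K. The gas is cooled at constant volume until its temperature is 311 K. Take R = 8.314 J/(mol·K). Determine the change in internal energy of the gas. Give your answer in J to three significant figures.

Constant volume ⇒ W = 0, so Q = ΔU = nCᵥΔT with Cᵥ = 5R/2 = 20.79 J/(mol·K).
ΔU = (1.42)(20.79)(311 − 488) = -5224 J.

ΔU ≈ -5220 J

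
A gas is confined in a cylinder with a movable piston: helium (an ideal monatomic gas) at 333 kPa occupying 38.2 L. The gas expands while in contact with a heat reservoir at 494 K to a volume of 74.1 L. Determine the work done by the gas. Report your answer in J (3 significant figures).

Isothermal: W = nRT ln(V₂/V₁) = P₁V₁ ln(V₂/V₁).
P₁V₁ = (333 kPa)(38.2 L) = 12721 J.
W = 12721 × ln(74.1/38.2) = 12721 × 0.6626
W_by_gas = 8428 J.

W ≈ 8430 J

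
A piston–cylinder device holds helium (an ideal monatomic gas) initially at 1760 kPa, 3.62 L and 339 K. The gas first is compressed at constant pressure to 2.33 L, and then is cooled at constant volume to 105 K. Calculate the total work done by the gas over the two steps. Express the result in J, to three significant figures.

Step 1 (isobaric): W = PΔV = (1760 kPa)(2.33 − 3.62 L) = -2270 J.
Step 2 (isochoric): W = 0 (constant volume).
W_total = -2270 + 0 = -2270 J.

W_total ≈ -2270 J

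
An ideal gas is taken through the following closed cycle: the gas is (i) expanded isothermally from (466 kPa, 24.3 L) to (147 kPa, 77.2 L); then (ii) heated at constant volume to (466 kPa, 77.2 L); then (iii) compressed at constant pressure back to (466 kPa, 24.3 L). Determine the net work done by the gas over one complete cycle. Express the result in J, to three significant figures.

Leg (i): W = PᵢVᵢ ln(V_f/Vᵢ) = (11324) ln(77.2/24.3) = 13089 J.
Leg (ii): W = 0.
Leg (iii): W = PΔV = (466)(24.3 − 77.2) = -24651 J.
W_net = 13089 − 24651 = -11562 J.

W_net ≈ -11600 J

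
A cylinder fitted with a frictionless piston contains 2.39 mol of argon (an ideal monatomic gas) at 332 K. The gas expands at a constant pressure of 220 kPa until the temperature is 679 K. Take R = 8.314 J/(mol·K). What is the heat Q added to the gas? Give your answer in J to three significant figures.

Q ≈ 17200 J

Isobaric: W = nRΔT = (2.39)(8.314)(347) = 6895 J.
ΔU = nCᵥΔT with Cᵥ = 3R/2: ΔU = (2.39)(12.47)(347) = 10343 J.
Q = ΔU + W = 10343 + 6895 = 17238 J.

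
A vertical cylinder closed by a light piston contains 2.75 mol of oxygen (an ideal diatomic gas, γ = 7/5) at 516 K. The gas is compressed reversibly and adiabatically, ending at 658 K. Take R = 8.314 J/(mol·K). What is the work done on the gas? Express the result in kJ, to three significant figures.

Adiabatic ⇒ Q = 0, so W_by = −ΔU = nCᵥ(T₁ − T₂).
Cᵥ = 5R/2 = 20.79 J/(mol·K).
W = (2.75)(20.79)(516 − 658) = -8117 J.
Work on gas = −W_by = 8117 J.

W ≈ 8.12 kJ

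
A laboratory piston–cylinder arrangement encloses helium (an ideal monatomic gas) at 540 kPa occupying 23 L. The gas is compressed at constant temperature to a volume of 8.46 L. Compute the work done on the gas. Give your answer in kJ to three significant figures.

W ≈ 12.4 kJ

Isothermal: W = nRT ln(V₂/V₁) = P₁V₁ ln(V₂/V₁).
P₁V₁ = (540 kPa)(23 L) = 12420 J.
W = 12420 × ln(8.46/23) = 12420 × -1
W_by_gas = -12422 J; work on gas = −W_by = 12422 J.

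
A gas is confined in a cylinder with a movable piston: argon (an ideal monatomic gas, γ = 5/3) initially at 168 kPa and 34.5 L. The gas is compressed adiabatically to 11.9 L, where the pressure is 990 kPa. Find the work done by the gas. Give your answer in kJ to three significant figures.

Adiabatic: W = (P₁V₁ − P₂V₂)/(γ − 1) with γ = 5/3.
P₁V₁ = 5796 J, P₂V₂ = 11781 J.
W = (5796 − 11781) / 0.6667 = -8977 J.

W ≈ -8.98 kJ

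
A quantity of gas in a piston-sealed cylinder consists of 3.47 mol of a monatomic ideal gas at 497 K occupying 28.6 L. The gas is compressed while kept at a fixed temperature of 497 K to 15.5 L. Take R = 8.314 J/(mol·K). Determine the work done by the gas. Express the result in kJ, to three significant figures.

Isothermal: W = nRT ln(V₂/V₁).
W = (3.47)(8.314)(497) × ln(15.5/28.6)
  = 14338 × -0.6126
W_by_gas = -8783 J.

W ≈ -8.78 kJ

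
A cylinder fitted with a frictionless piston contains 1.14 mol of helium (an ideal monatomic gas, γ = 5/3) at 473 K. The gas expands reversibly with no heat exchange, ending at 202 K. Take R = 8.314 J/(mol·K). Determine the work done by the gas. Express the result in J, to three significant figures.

W ≈ 3850 J

Adiabatic ⇒ Q = 0, so W_by = −ΔU = nCᵥ(T₁ − T₂).
Cᵥ = 3R/2 = 12.47 J/(mol·K).
W = (1.14)(12.47)(473 − 202) = 3853 J.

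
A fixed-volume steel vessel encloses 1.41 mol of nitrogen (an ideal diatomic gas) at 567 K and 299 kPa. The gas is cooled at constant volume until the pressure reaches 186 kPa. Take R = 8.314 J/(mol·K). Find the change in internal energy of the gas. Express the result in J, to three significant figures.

Constant volume ⇒ W = 0, so Q = ΔU = nCᵥΔT with Cᵥ = 5R/2 = 20.79 J/(mol·K).
At constant V, T₂/T₁ = P₂/P₁ ⇒ ΔT = T₁(P₂/P₁ − 1) = 567·(186/299 − 1) = -214.3 K.
ΔU = (1.41)(20.79)(-214.3) = -6280 J.

ΔU ≈ -6280 J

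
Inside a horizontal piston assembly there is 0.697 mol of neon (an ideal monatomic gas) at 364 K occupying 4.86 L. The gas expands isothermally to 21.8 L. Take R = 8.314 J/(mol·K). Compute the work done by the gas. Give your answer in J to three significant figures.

W ≈ 3170 J

Isothermal: W = nRT ln(V₂/V₁).
W = (0.697)(8.314)(364) × ln(21.8/4.86)
  = 2109 × 1.501
W_by_gas = 3166 J.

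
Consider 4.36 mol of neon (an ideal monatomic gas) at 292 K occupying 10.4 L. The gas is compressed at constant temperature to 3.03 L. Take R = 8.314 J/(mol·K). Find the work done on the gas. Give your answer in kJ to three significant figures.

W ≈ 13.1 kJ

Isothermal: W = nRT ln(V₂/V₁).
W = (4.36)(8.314)(292) × ln(3.03/10.4)
  = 10585 × -1.233
W_by_gas = -13054 J; work on gas = −W_by = 13054 J.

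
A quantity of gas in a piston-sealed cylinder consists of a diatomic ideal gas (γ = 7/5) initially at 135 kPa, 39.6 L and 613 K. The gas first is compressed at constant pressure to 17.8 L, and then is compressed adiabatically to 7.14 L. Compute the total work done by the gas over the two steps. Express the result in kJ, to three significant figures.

W_total ≈ -5.59 kJ

Step 1 (isobaric): W = PΔV = (135 kPa)(17.8 − 39.6 L) = -2943 J.
After step 1: P = 135 kPa, V = 17.8 L, T = 275.5 K.
Step 2 (adiabatic): W = (P₁V₁ − P₂V₂)/(γ−1) = (2403 − 3463)/0.4 = -2650 J.
W_total = -2943 − 2650 = -5593 J.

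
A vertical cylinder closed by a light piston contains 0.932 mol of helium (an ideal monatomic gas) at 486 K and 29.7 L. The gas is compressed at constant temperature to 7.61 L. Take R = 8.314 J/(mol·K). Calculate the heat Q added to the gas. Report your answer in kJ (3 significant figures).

Q ≈ -5.13 kJ

Isothermal ⇒ ΔU = 0, so Q = W = nRT ln(V₂/V₁).
Q = (0.932)(8.314)(486) ln(7.61/29.7) = 3766 × -1.362 = -5128 J.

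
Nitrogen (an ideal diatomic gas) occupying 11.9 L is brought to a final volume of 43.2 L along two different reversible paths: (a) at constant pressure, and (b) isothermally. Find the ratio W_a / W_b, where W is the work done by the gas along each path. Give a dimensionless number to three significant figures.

Path (a) isobaric: W = P₁(V₂ − V₁) → W_a/(P₁V₁) = 2.63.
Path (b) isothermal: W = P₁V₁ ln(V₂/V₁) → W_b/(P₁V₁) = 1.289.
W_a / W_b = 2.63 / 1.289 = 2.04.

W_a / W_b ≈ 2.04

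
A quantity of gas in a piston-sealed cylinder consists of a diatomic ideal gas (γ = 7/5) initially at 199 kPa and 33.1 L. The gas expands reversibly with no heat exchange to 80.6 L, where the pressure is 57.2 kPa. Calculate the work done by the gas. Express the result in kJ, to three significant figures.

W ≈ 4.94 kJ

Adiabatic: W = (P₁V₁ − P₂V₂)/(γ − 1) with γ = 7/5.
P₁V₁ = 6587 J, P₂V₂ = 4610 J.
W = (6587 − 4610) / 0.4 = 4941 J.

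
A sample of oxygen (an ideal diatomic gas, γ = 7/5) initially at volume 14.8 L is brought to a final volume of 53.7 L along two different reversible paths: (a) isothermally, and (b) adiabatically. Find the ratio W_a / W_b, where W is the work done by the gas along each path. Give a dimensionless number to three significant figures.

W_a / W_b ≈ 1.28

Path (a) isothermal: W = P₁V₁ ln(V₂/V₁) → W_a/(P₁V₁) = 1.289.
Path (b) adiabatic: W = P₁V₁(1 − (V₁/V₂)^(γ−1))/(γ−1) → W_b/(P₁V₁) = 1.007.
W_a / W_b = 1.289 / 1.007 = 1.28.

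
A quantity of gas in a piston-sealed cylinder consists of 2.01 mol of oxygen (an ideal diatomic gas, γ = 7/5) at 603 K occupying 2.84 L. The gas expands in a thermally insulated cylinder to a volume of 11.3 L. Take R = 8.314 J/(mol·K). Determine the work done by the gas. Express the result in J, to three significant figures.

W ≈ 10700 J

Adiabatic: TV^(γ−1) = const with γ = 7/5.
T₂ = T₁ (V₁/V₂)^(γ−1) = 603 × (2.84/11.3)^0.4 = 603 × 0.5756 = 347.1 K.
W_by = nCᵥ(T₁ − T₂) = (2.01)(20.79)(603 − 347.1) = 10692 J.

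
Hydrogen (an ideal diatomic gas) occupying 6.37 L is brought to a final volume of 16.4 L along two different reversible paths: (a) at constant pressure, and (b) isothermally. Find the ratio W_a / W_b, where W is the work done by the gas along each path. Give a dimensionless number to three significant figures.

Path (a) isobaric: W = P₁(V₂ − V₁) → W_a/(P₁V₁) = 1.575.
Path (b) isothermal: W = P₁V₁ ln(V₂/V₁) → W_b/(P₁V₁) = 0.9457.
W_a / W_b = 1.575 / 0.9457 = 1.665.

W_a / W_b ≈ 1.67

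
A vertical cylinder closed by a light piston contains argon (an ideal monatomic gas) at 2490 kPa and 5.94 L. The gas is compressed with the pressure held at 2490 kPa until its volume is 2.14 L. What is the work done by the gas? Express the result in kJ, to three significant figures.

Isobaric: W = P ΔV.
W = (2490 kPa)(2.14 − 5.94 L) = (2490)(-3.8) = -9462 J.

W ≈ -9.46 kJ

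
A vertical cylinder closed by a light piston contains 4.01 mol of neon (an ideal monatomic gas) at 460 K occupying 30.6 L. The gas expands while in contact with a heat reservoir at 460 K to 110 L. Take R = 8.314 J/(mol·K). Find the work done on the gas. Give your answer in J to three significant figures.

W ≈ -19600 J

Isothermal: W = nRT ln(V₂/V₁).
W = (4.01)(8.314)(460) × ln(110/30.6)
  = 15336 × 1.279
W_by_gas = 19622 J; work on gas = −W_by = -19622 J.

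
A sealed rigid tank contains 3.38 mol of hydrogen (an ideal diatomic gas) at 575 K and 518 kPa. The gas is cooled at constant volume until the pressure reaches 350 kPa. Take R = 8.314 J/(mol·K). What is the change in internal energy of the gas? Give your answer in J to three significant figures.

ΔU ≈ -13100 J

Constant volume ⇒ W = 0, so Q = ΔU = nCᵥΔT with Cᵥ = 5R/2 = 20.79 J/(mol·K).
At constant V, T₂/T₁ = P₂/P₁ ⇒ ΔT = T₁(P₂/P₁ − 1) = 575·(350/518 − 1) = -186.5 K.
ΔU = (3.38)(20.79)(-186.5) = -13101 J.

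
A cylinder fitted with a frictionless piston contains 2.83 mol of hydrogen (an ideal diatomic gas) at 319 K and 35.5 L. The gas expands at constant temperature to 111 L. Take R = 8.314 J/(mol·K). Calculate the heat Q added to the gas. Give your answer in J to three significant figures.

Q ≈ 8560 J

Isothermal ⇒ ΔU = 0, so Q = W = nRT ln(V₂/V₁).
Q = (2.83)(8.314)(319) ln(111/35.5) = 7506 × 1.14 = 8556 J.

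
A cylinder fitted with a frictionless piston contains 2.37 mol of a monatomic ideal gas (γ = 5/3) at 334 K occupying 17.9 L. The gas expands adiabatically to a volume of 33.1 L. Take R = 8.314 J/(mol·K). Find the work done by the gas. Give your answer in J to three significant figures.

Adiabatic: TV^(γ−1) = const with γ = 5/3.
T₂ = T₁ (V₁/V₂)^(γ−1) = 334 × (17.9/33.1)^0.667 = 334 × 0.6638 = 221.7 K.
W_by = nCᵥ(T₁ − T₂) = (2.37)(12.47)(334 − 221.7) = 3319 J.

W ≈ 3320 J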